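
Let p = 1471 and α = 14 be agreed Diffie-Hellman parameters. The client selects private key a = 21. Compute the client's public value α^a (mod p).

1268

Public value = 14^21 (mod 1471).
14^1 ≡ 14 (mod 1471)
14^2 = (14^1)^2 ≡ 14^2 = 196 ≡ 196 (mod 1471)
14^4 = (14^2)^2 ≡ 196^2 = 38416 ≡ 170 (mod 1471)
14^8 = (14^4)^2 ≡ 170^2 = 28900 ≡ 951 (mod 1471)
14^16 = (14^8)^2 ≡ 951^2 = 904401 ≡ 1207 (mod 1471)
14^21 = 14^16 · 14^4 · 14^1 ≡ 1207 · 170 · 14 ≡ 1268 (mod 1471).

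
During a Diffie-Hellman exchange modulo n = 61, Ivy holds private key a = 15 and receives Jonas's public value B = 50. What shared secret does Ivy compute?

11

Shared key K = 50^15 mod 61.
50^1 ≡ 50 (mod 61)
50^2 = (50^1)^2 ≡ 50^2 = 2500 ≡ 60 (mod 61)
50^4 = (50^2)^2 ≡ 60^2 = 3600 ≡ 1 (mod 61)
50^8 = (50^4)^2 ≡ 1^2 = 1 ≡ 1 (mod 61)
50^15 = 50^8 · 50^4 · 50^2 · 50^1 ≡ 1 · 1 · 60 · 50 ≡ 11 (mod 61).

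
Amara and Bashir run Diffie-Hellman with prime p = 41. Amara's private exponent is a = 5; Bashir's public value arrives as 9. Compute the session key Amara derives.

9

Shared key K = 9^5 mod 41.
9^1 ≡ 9 (mod 41)
9^2 = (9^1)^2 ≡ 9^2 = 81 ≡ 40 (mod 41)
9^4 = (9^2)^2 ≡ 40^2 = 1600 ≡ 1 (mod 41)
9^5 = 9^4 · 9^1 ≡ 1 · 9 ≡ 9 (mod 41).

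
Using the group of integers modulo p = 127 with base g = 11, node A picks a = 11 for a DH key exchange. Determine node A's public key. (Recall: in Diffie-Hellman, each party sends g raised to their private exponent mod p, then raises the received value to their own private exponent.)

Public value = 11^11 (mod 127).
11^1 ≡ 11 (mod 127)
11^2 = (11^1)^2 ≡ 11^2 = 121 ≡ 121 (mod 127)
11^4 = (11^2)^2 ≡ 121^2 = 14641 ≡ 36 (mod 127)
11^8 = (11^4)^2 ≡ 36^2 = 1296 ≡ 26 (mod 127)
11^11 = 11^8 · 11^2 · 11^1 ≡ 26 · 121 · 11 ≡ 62 (mod 127).

62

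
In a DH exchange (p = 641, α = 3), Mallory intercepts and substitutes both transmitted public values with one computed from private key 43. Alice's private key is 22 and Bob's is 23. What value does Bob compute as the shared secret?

594

Bob receives Mallory's public value M = 3^43 mod 641 instead of the honest one.
3^1 ≡ 3 (mod 641)
3^2 = (3^1)^2 ≡ 3^2 = 9 ≡ 9 (mod 641)
3^4 = (3^2)^2 ≡ 9^2 = 81 ≡ 81 (mod 641)
3^8 = (3^4)^2 ≡ 81^2 = 6561 ≡ 151 (mod 641)
3^16 = (3^8)^2 ≡ 151^2 = 22801 ≡ 366 (mod 641)
3^32 = (3^16)^2 ≡ 366^2 = 133956 ≡ 628 (mod 641)
3^43 = 3^32 · 3^8 · 3^2 · 3^1 ≡ 628 · 151 · 9 · 3 ≡ 202 (mod 641).
So M = 202. Bob computes K = M^23 mod 641.
202^1 ≡ 202 (mod 641)
202^2 = (202^1)^2 ≡ 202^2 = 40804 ≡ 421 (mod 641)
202^4 = (202^2)^2 ≡ 421^2 = 177241 ≡ 325 (mod 641)
202^8 = (202^4)^2 ≡ 325^2 = 105625 ≡ 501 (mod 641)
202^16 = (202^8)^2 ≡ 501^2 = 251001 ≡ 370 (mod 641)
202^23 = 202^16 · 202^4 · 202^2 · 202^1 ≡ 370 · 325 · 421 · 202 ≡ 594 (mod 641).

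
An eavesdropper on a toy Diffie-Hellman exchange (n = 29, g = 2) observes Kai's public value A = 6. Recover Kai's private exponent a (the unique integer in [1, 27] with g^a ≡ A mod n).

Try successive powers of 2 modulo 29:
2^1 ≡ 2
2^2 ≡ 4
2^3 ≡ 8
2^4 ≡ 16
2^5 ≡ 3
2^6 ≡ 6
Found: a = 6.

6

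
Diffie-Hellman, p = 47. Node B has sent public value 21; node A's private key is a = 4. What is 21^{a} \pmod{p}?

42

Shared key K = 21^4 mod 47.
21^1 ≡ 21 (mod 47)
21^2 = (21^1)^2 ≡ 21^2 = 441 ≡ 18 (mod 47)
21^4 = (21^2)^2 ≡ 18^2 = 324 ≡ 42 (mod 47)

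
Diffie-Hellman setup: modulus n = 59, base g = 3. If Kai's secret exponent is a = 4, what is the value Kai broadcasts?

Public value = 3^4 mod 59.
3^1 ≡ 3 (mod 59)
3^2 = (3^1)^2 ≡ 3^2 = 9 ≡ 9 (mod 59)
3^4 = (3^2)^2 ≡ 9^2 = 81 ≡ 22 (mod 59)

22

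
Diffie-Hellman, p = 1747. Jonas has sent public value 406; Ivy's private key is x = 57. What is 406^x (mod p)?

1602

Shared key K = 406^57 mod 1747.
406^1 ≡ 406 (mod 1747)
406^2 = (406^1)^2 ≡ 406^2 = 164836 ≡ 618 (mod 1747)
406^4 = (406^2)^2 ≡ 618^2 = 381924 ≡ 1078 (mod 1747)
406^8 = (406^4)^2 ≡ 1078^2 = 1162084 ≡ 329 (mod 1747)
406^16 = (406^8)^2 ≡ 329^2 = 108241 ≡ 1674 (mod 1747)
406^32 = (406^16)^2 ≡ 1674^2 = 2802276 ≡ 88 (mod 1747)
406^57 = 406^32 · 406^16 · 406^8 · 406^1 ≡ 88 · 1674 · 329 · 406 ≡ 1602 (mod 1747).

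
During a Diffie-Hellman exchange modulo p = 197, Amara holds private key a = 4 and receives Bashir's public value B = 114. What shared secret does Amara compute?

Shared key K = 114^4 mod 197.
114^1 ≡ 114 (mod 197)
114^2 = (114^1)^2 ≡ 114^2 = 12996 ≡ 191 (mod 197)
114^4 = (114^2)^2 ≡ 191^2 = 36481 ≡ 36 (mod 197)

36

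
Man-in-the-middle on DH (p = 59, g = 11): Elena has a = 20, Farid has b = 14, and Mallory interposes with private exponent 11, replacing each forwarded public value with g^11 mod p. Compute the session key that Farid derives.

53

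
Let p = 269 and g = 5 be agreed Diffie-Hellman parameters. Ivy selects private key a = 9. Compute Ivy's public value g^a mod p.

Public value = 5^9 mod 269.
5^1 ≡ 5 (mod 269)
5^2 = (5^1)^2 ≡ 5^2 = 25 ≡ 25 (mod 269)
5^4 = (5^2)^2 ≡ 25^2 = 625 ≡ 87 (mod 269)
5^8 = (5^4)^2 ≡ 87^2 = 7569 ≡ 37 (mod 269)
5^9 = 5^8 · 5^1 ≡ 37 · 5 ≡ 185 (mod 269).

185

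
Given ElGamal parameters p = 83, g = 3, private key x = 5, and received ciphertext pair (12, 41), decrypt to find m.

Shared mask s = c₁^x mod p = 12^5 mod 83.
12^1 ≡ 12 (mod 83)
12^2 = (12^1)^2 ≡ 12^2 = 144 ≡ 61 (mod 83)
12^4 = (12^2)^2 ≡ 61^2 = 3721 ≡ 69 (mod 83)
12^5 = 12^4 · 12^1 ≡ 69 · 12 ≡ 81 (mod 83).
So s = 81; s⁻¹ ≡ 41 (mod 83).
m = c₂ · s⁻¹ mod 83 = 41 · 41 mod 83 = 21.

21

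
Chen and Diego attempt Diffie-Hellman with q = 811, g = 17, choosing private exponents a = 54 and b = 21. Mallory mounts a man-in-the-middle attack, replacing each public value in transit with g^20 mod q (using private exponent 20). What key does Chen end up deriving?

Chen receives Mallory's public value M = 17^20 mod 811 instead of the honest one.
17^1 ≡ 17 (mod 811)
17^2 = (17^1)^2 ≡ 17^2 = 289 ≡ 289 (mod 811)
17^4 = (17^2)^2 ≡ 289^2 = 83521 ≡ 799 (mod 811)
17^8 = (17^4)^2 ≡ 799^2 = 638401 ≡ 144 (mod 811)
17^16 = (17^8)^2 ≡ 144^2 = 20736 ≡ 461 (mod 811)
17^20 = 17^16 · 17^4 ≡ 461 · 799 ≡ 145 (mod 811).
So M = 145. Chen computes K = M^54 mod 811.
145^1 ≡ 145 (mod 811)
145^2 = (145^1)^2 ≡ 145^2 = 21025 ≡ 750 (mod 811)
145^4 = (145^2)^2 ≡ 750^2 = 562500 ≡ 477 (mod 811)
145^8 = (145^4)^2 ≡ 477^2 = 227529 ≡ 449 (mod 811)
145^16 = (145^8)^2 ≡ 449^2 = 201601 ≡ 473 (mod 811)
145^32 = (145^16)^2 ≡ 473^2 = 223729 ≡ 704 (mod 811)
145^54 = 145^32 · 145^16 · 145^4 · 145^2 ≡ 704 · 473 · 477 · 750 ≡ 680 (mod 811).

680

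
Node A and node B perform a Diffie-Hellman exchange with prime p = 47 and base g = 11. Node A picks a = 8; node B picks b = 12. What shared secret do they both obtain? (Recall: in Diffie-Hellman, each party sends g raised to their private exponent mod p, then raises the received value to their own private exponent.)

Node B sends B = g^b mod p = 11^12 mod 47.
11^1 ≡ 11 (mod 47)
11^2 = (11^1)^2 ≡ 11^2 = 121 ≡ 27 (mod 47)
11^4 = (11^2)^2 ≡ 27^2 = 729 ≡ 24 (mod 47)
11^8 = (11^4)^2 ≡ 24^2 = 576 ≡ 12 (mod 47)
11^12 = 11^8 · 11^4 ≡ 12 · 24 ≡ 6 (mod 47).
So B = 6. Node A then computes K = B^a mod p = 6^8 mod 47.
6^1 ≡ 6 (mod 47)
6^2 = (6^1)^2 ≡ 6^2 = 36 ≡ 36 (mod 47)
6^4 = (6^2)^2 ≡ 36^2 = 1296 ≡ 27 (mod 47)
6^8 = (6^4)^2 ≡ 27^2 = 729 ≡ 24 (mod 47)

24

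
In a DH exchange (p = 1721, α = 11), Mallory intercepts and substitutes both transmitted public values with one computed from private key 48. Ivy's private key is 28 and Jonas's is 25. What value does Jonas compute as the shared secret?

Jonas receives Mallory's public value M = 11^48 mod 1721 instead of the honest one.
11^1 ≡ 11 (mod 1721)
11^2 = (11^1)^2 ≡ 11^2 = 121 ≡ 121 (mod 1721)
11^4 = (11^2)^2 ≡ 121^2 = 14641 ≡ 873 (mod 1721)
11^8 = (11^4)^2 ≡ 873^2 = 762129 ≡ 1447 (mod 1721)
11^16 = (11^8)^2 ≡ 1447^2 = 2093809 ≡ 1073 (mod 1721)
11^32 = (11^16)^2 ≡ 1073^2 = 1151329 ≡ 1701 (mod 1721)
11^48 = 11^32 · 11^16 ≡ 1701 · 1073 ≡ 913 (mod 1721).
So M = 913. Jonas computes K = M^25 mod 1721.
913^1 ≡ 913 (mod 1721)
913^2 = (913^1)^2 ≡ 913^2 = 833569 ≡ 605 (mod 1721)
913^4 = (913^2)^2 ≡ 605^2 = 366025 ≡ 1173 (mod 1721)
913^8 = (913^4)^2 ≡ 1173^2 = 1375929 ≡ 850 (mod 1721)
913^16 = (913^8)^2 ≡ 850^2 = 722500 ≡ 1401 (mod 1721)
913^25 = 913^16 · 913^8 · 913^1 ≡ 1401 · 850 · 913 ≡ 858 (mod 1721).

858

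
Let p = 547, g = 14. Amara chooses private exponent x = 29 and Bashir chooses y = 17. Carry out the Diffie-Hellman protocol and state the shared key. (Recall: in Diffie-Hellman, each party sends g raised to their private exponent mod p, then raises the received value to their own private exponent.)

Bashir sends B = g^y mod p = 14^17 mod 547.
14^1 ≡ 14 (mod 547)
14^2 = (14^1)^2 ≡ 14^2 = 196 ≡ 196 (mod 547)
14^4 = (14^2)^2 ≡ 196^2 = 38416 ≡ 126 (mod 547)
14^8 = (14^4)^2 ≡ 126^2 = 15876 ≡ 13 (mod 547)
14^16 = (14^8)^2 ≡ 13^2 = 169 ≡ 169 (mod 547)
14^17 = 14^16 · 14^1 ≡ 169 · 14 ≡ 178 (mod 547).
So B = 178. Amara then computes K = B^x mod p = 178^29 mod 547.
178^1 ≡ 178 (mod 547)
178^2 = (178^1)^2 ≡ 178^2 = 31684 ≡ 505 (mod 547)
178^4 = (178^2)^2 ≡ 505^2 = 255025 ≡ 123 (mod 547)
178^8 = (178^4)^2 ≡ 123^2 = 15129 ≡ 360 (mod 547)
178^16 = (178^8)^2 ≡ 360^2 = 129600 ≡ 508 (mod 547)
178^29 = 178^16 · 178^8 · 178^4 · 178^1 ≡ 508 · 360 · 123 · 178 ≡ 360 (mod 547).

360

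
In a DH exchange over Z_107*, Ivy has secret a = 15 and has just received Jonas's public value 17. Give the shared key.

15

Shared key K = 17^15 mod 107.
17^1 ≡ 17 (mod 107)
17^2 = (17^1)^2 ≡ 17^2 = 289 ≡ 75 (mod 107)
17^4 = (17^2)^2 ≡ 75^2 = 5625 ≡ 61 (mod 107)
17^8 = (17^4)^2 ≡ 61^2 = 3721 ≡ 83 (mod 107)
17^15 = 17^8 · 17^4 · 17^2 · 17^1 ≡ 83 · 61 · 75 · 17 ≡ 15 (mod 107).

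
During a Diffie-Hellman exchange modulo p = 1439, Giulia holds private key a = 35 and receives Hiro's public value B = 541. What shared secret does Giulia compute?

Shared key K = 541^35 mod 1439.
541^1 ≡ 541 (mod 1439)
541^2 = (541^1)^2 ≡ 541^2 = 292681 ≡ 564 (mod 1439)
541^4 = (541^2)^2 ≡ 564^2 = 318096 ≡ 77 (mod 1439)
541^8 = (541^4)^2 ≡ 77^2 = 5929 ≡ 173 (mod 1439)
541^16 = (541^8)^2 ≡ 173^2 = 29929 ≡ 1149 (mod 1439)
541^32 = (541^16)^2 ≡ 1149^2 = 1320201 ≡ 638 (mod 1439)
541^35 = 541^32 · 541^2 · 541^1 ≡ 638 · 564 · 541 ≡ 1192 (mod 1439).

1192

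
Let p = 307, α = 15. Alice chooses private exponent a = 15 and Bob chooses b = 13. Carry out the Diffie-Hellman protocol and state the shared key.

113

Bob sends B = α^b mod p = 15^13 mod 307.
15^1 ≡ 15 (mod 307)
15^2 = (15^1)^2 ≡ 15^2 = 225 ≡ 225 (mod 307)
15^4 = (15^2)^2 ≡ 225^2 = 50625 ≡ 277 (mod 307)
15^8 = (15^4)^2 ≡ 277^2 = 76729 ≡ 286 (mod 307)
15^13 = 15^8 · 15^4 · 15^1 ≡ 286 · 277 · 15 ≡ 240 (mod 307).
So B = 240. Alice then computes K = B^a mod p = 240^15 mod 307.
240^1 ≡ 240 (mod 307)
240^2 = (240^1)^2 ≡ 240^2 = 57600 ≡ 191 (mod 307)
240^4 = (240^2)^2 ≡ 191^2 = 36481 ≡ 255 (mod 307)
240^8 = (240^4)^2 ≡ 255^2 = 65025 ≡ 248 (mod 307)
240^15 = 240^8 · 240^4 · 240^2 · 240^1 ≡ 248 · 255 · 191 · 240 ≡ 113 (mod 307).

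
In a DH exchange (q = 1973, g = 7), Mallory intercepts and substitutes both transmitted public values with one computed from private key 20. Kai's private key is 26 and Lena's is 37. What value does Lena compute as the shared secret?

852

Lena receives Mallory's public value M = 7^20 mod 1973 instead of the honest one.
7^1 ≡ 7 (mod 1973)
7^2 = (7^1)^2 ≡ 7^2 = 49 ≡ 49 (mod 1973)
7^4 = (7^2)^2 ≡ 49^2 = 2401 ≡ 428 (mod 1973)
7^8 = (7^4)^2 ≡ 428^2 = 183184 ≡ 1668 (mod 1973)
7^16 = (7^8)^2 ≡ 1668^2 = 2782224 ≡ 294 (mod 1973)
7^20 = 7^16 · 7^4 ≡ 294 · 428 ≡ 1533 (mod 1973).
So M = 1533. Lena computes K = M^37 mod 1973.
1533^1 ≡ 1533 (mod 1973)
1533^2 = (1533^1)^2 ≡ 1533^2 = 2350089 ≡ 246 (mod 1973)
1533^4 = (1533^2)^2 ≡ 246^2 = 60516 ≡ 1326 (mod 1973)
1533^8 = (1533^4)^2 ≡ 1326^2 = 1758276 ≡ 333 (mod 1973)
1533^16 = (1533^8)^2 ≡ 333^2 = 110889 ≡ 401 (mod 1973)
1533^32 = (1533^16)^2 ≡ 401^2 = 160801 ≡ 988 (mod 1973)
1533^37 = 1533^32 · 1533^4 · 1533^1 ≡ 988 · 1326 · 1533 ≡ 852 (mod 1973).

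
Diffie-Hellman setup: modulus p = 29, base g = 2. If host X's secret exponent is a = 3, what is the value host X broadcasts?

8

Public value = 2^3 (mod 29).
2^1 ≡ 2 (mod 29)
2^2 = (2^1)^2 ≡ 2^2 = 4 ≡ 4 (mod 29)
2^3 = 2^2 · 2^1 ≡ 4 · 2 ≡ 8 (mod 29).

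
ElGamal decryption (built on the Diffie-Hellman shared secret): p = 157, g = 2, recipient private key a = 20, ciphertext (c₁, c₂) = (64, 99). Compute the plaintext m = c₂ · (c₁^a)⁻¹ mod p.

46

Shared mask s = c₁^a mod p = 64^20 mod 157.
64^1 ≡ 64 (mod 157)
64^2 = (64^1)^2 ≡ 64^2 = 4096 ≡ 14 (mod 157)
64^4 = (64^2)^2 ≡ 14^2 = 196 ≡ 39 (mod 157)
64^8 = (64^4)^2 ≡ 39^2 = 1521 ≡ 108 (mod 157)
64^16 = (64^8)^2 ≡ 108^2 = 11664 ≡ 46 (mod 157)
64^20 = 64^16 · 64^4 ≡ 46 · 39 ≡ 67 (mod 157).
So s = 67; s⁻¹ ≡ 75 (mod 157).
m = c₂ · s⁻¹ mod 157 = 99 · 75 mod 157 = 46.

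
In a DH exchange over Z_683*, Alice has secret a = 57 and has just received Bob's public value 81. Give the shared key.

Shared key K = 81^57 mod 683.
81^1 ≡ 81 (mod 683)
81^2 = (81^1)^2 ≡ 81^2 = 6561 ≡ 414 (mod 683)
81^4 = (81^2)^2 ≡ 414^2 = 171396 ≡ 646 (mod 683)
81^8 = (81^4)^2 ≡ 646^2 = 417316 ≡ 3 (mod 683)
81^16 = (81^8)^2 ≡ 3^2 = 9 ≡ 9 (mod 683)
81^32 = (81^16)^2 ≡ 9^2 = 81 ≡ 81 (mod 683)
81^57 = 81^32 · 81^16 · 81^8 · 81^1 ≡ 81 · 9 · 3 · 81 ≡ 250 (mod 683).

250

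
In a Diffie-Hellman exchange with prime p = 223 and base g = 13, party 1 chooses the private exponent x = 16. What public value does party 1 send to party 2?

119

Public value = 13^16 (mod 223).
13^1 ≡ 13 (mod 223)
13^2 = (13^1)^2 ≡ 13^2 = 169 ≡ 169 (mod 223)
13^4 = (13^2)^2 ≡ 169^2 = 28561 ≡ 17 (mod 223)
13^8 = (13^4)^2 ≡ 17^2 = 289 ≡ 66 (mod 223)
13^16 = (13^8)^2 ≡ 66^2 = 4356 ≡ 119 (mod 223)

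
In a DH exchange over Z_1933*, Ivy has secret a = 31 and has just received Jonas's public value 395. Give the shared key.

1622

Shared key K = 395^31 mod 1933.
395^1 ≡ 395 (mod 1933)
395^2 = (395^1)^2 ≡ 395^2 = 156025 ≡ 1385 (mod 1933)
395^4 = (395^2)^2 ≡ 1385^2 = 1918225 ≡ 689 (mod 1933)
395^8 = (395^4)^2 ≡ 689^2 = 474721 ≡ 1136 (mod 1933)
395^16 = (395^8)^2 ≡ 1136^2 = 1290496 ≡ 1185 (mod 1933)
395^31 = 395^16 · 395^8 · 395^4 · 395^2 · 395^1 ≡ 1185 · 1136 · 689 · 1385 · 395 ≡ 1622 (mod 1933).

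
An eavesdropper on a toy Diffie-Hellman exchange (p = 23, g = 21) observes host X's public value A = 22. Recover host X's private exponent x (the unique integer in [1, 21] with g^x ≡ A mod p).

Try successive powers of 21 modulo 23:
21^1 ≡ 21
21^2 ≡ 4
21^3 ≡ 15
21^4 ≡ 16
21^5 ≡ 14
21^6 ≡ 18
21^7 ≡ 10
21^8 ≡ 3
21^9 ≡ 17
21^10 ≡ 12
21^11 ≡ 22
Found: x = 11.

11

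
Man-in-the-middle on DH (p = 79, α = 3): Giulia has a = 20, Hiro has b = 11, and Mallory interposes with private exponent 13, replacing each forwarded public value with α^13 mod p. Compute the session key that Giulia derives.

23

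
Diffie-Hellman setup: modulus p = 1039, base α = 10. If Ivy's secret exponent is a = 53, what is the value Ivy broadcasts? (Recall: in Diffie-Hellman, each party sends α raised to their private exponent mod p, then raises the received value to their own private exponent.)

725

Public value = 10^53 mod 1039.
10^1 ≡ 10 (mod 1039)
10^2 = (10^1)^2 ≡ 10^2 = 100 ≡ 100 (mod 1039)
10^4 = (10^2)^2 ≡ 100^2 = 10000 ≡ 649 (mod 1039)
10^8 = (10^4)^2 ≡ 649^2 = 421201 ≡ 406 (mod 1039)
10^16 = (10^8)^2 ≡ 406^2 = 164836 ≡ 674 (mod 1039)
10^32 = (10^16)^2 ≡ 674^2 = 454276 ≡ 233 (mod 1039)
10^53 = 10^32 · 10^16 · 10^4 · 10^1 ≡ 233 · 674 · 649 · 10 ≡ 725 (mod 1039).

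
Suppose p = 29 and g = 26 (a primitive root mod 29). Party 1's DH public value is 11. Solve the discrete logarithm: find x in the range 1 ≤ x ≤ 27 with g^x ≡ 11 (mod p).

Try successive powers of 26 modulo 29:
26^1 ≡ 26
26^2 ≡ 9
26^3 ≡ 2
26^4 ≡ 23
26^5 ≡ 18
26^6 ≡ 4
26^7 ≡ 17
26^8 ≡ 7
26^9 ≡ 8
26^10 ≡ 5
26^11 ≡ 14
26^12 ≡ 16
26^13 ≡ 10
26^14 ≡ 28
26^15 ≡ 3
26^16 ≡ 20
26^17 ≡ 27
26^18 ≡ 6
26^19 ≡ 11
Found: x = 19.

19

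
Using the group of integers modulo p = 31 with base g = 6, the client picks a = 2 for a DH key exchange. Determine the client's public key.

5

Public value = 6^2 (mod 31).
6^1 ≡ 6 (mod 31)
6^2 = (6^1)^2 ≡ 6^2 = 36 ≡ 5 (mod 31)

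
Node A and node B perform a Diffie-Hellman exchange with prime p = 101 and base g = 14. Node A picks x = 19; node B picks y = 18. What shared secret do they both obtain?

Node B sends B = g^y mod p = 14^18 mod 101.
14^1 ≡ 14 (mod 101)
14^2 = (14^1)^2 ≡ 14^2 = 196 ≡ 95 (mod 101)
14^4 = (14^2)^2 ≡ 95^2 = 9025 ≡ 36 (mod 101)
14^8 = (14^4)^2 ≡ 36^2 = 1296 ≡ 84 (mod 101)
14^16 = (14^8)^2 ≡ 84^2 = 7056 ≡ 87 (mod 101)
14^18 = 14^16 · 14^2 ≡ 87 · 95 ≡ 84 (mod 101).
So B = 84. Node A then computes K = B^x mod p = 84^19 mod 101.
84^1 ≡ 84 (mod 101)
84^2 = (84^1)^2 ≡ 84^2 = 7056 ≡ 87 (mod 101)
84^4 = (84^2)^2 ≡ 87^2 = 7569 ≡ 95 (mod 101)
84^8 = (84^4)^2 ≡ 95^2 = 9025 ≡ 36 (mod 101)
84^16 = (84^8)^2 ≡ 36^2 = 1296 ≡ 84 (mod 101)
84^19 = 84^16 · 84^2 · 84^1 ≡ 84 · 87 · 84 ≡ 95 (mod 101).

95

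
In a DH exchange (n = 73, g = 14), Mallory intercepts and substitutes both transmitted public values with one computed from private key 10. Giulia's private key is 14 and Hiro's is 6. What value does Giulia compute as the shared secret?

69

Giulia receives Mallory's public value M = 14^10 mod 73 instead of the honest one.
14^1 ≡ 14 (mod 73)
14^2 = (14^1)^2 ≡ 14^2 = 196 ≡ 50 (mod 73)
14^4 = (14^2)^2 ≡ 50^2 = 2500 ≡ 18 (mod 73)
14^8 = (14^4)^2 ≡ 18^2 = 324 ≡ 32 (mod 73)
14^10 = 14^8 · 14^2 ≡ 32 · 50 ≡ 67 (mod 73).
So M = 67. Giulia computes K = M^14 mod 73.
67^1 ≡ 67 (mod 73)
67^2 = (67^1)^2 ≡ 67^2 = 4489 ≡ 36 (mod 73)
67^4 = (67^2)^2 ≡ 36^2 = 1296 ≡ 55 (mod 73)
67^8 = (67^4)^2 ≡ 55^2 = 3025 ≡ 32 (mod 73)
67^14 = 67^8 · 67^4 · 67^2 ≡ 32 · 55 · 36 ≡ 69 (mod 73).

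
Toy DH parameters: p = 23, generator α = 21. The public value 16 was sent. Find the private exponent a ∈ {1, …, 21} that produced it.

4

Try successive powers of 21 modulo 23:
21^1 ≡ 21
21^2 ≡ 4
21^3 ≡ 15
21^4 ≡ 16
Found: a = 4.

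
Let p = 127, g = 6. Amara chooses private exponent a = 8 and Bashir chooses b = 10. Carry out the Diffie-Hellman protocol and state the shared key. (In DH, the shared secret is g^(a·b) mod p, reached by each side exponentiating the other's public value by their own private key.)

74

Amara sends A = g^a mod p = 6^8 mod 127.
6^1 ≡ 6 (mod 127)
6^2 = (6^1)^2 ≡ 6^2 = 36 ≡ 36 (mod 127)
6^4 = (6^2)^2 ≡ 36^2 = 1296 ≡ 26 (mod 127)
6^8 = (6^4)^2 ≡ 26^2 = 676 ≡ 41 (mod 127)
So A = 41. Bashir then computes K = A^b mod p = 41^10 mod 127.
41^1 ≡ 41 (mod 127)
41^2 = (41^1)^2 ≡ 41^2 = 1681 ≡ 30 (mod 127)
41^4 = (41^2)^2 ≡ 30^2 = 900 ≡ 11 (mod 127)
41^8 = (41^4)^2 ≡ 11^2 = 121 ≡ 121 (mod 127)
41^10 = 41^8 · 41^2 ≡ 121 · 30 ≡ 74 (mod 127).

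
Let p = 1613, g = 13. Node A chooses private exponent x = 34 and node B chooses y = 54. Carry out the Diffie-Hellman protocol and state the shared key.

1472

Node A sends A = g^x mod p = 13^34 mod 1613.
13^1 ≡ 13 (mod 1613)
13^2 = (13^1)^2 ≡ 13^2 = 169 ≡ 169 (mod 1613)
13^4 = (13^2)^2 ≡ 169^2 = 28561 ≡ 1140 (mod 1613)
13^8 = (13^4)^2 ≡ 1140^2 = 1299600 ≡ 1135 (mod 1613)
13^16 = (13^8)^2 ≡ 1135^2 = 1288225 ≡ 1051 (mod 1613)
13^32 = (13^16)^2 ≡ 1051^2 = 1104601 ≡ 1309 (mod 1613)
13^34 = 13^32 · 13^2 ≡ 1309 · 169 ≡ 240 (mod 1613).
So A = 240. Node B then computes K = A^y mod p = 240^54 mod 1613.
240^1 ≡ 240 (mod 1613)
240^2 = (240^1)^2 ≡ 240^2 = 57600 ≡ 1145 (mod 1613)
240^4 = (240^2)^2 ≡ 1145^2 = 1311025 ≡ 1269 (mod 1613)
240^8 = (240^4)^2 ≡ 1269^2 = 1610361 ≡ 587 (mod 1613)
240^16 = (240^8)^2 ≡ 587^2 = 344569 ≡ 1000 (mod 1613)
240^32 = (240^16)^2 ≡ 1000^2 = 1000000 ≡ 1553 (mod 1613)
240^54 = 240^32 · 240^16 · 240^4 · 240^2 ≡ 1553 · 1000 · 1269 · 1145 ≡ 1472 (mod 1613).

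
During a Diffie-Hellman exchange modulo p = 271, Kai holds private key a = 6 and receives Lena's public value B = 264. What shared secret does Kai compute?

Shared key K = 264^6 mod 271.
264^1 ≡ 264 (mod 271)
264^2 = (264^1)^2 ≡ 264^2 = 69696 ≡ 49 (mod 271)
264^4 = (264^2)^2 ≡ 49^2 = 2401 ≡ 233 (mod 271)
264^6 = 264^4 · 264^2 ≡ 233 · 49 ≡ 35 (mod 271).

35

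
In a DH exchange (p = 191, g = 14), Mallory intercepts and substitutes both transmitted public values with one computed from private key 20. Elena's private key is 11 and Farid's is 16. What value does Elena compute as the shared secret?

180

Elena receives Mallory's public value M = 14^20 mod 191 instead of the honest one.
14^1 ≡ 14 (mod 191)
14^2 = (14^1)^2 ≡ 14^2 = 196 ≡ 5 (mod 191)
14^4 = (14^2)^2 ≡ 5^2 = 25 ≡ 25 (mod 191)
14^8 = (14^4)^2 ≡ 25^2 = 625 ≡ 52 (mod 191)
14^16 = (14^8)^2 ≡ 52^2 = 2704 ≡ 30 (mod 191)
14^20 = 14^16 · 14^4 ≡ 30 · 25 ≡ 177 (mod 191).
So M = 177. Elena computes K = M^11 mod 191.
177^1 ≡ 177 (mod 191)
177^2 = (177^1)^2 ≡ 177^2 = 31329 ≡ 5 (mod 191)
177^4 = (177^2)^2 ≡ 5^2 = 25 ≡ 25 (mod 191)
177^8 = (177^4)^2 ≡ 25^2 = 625 ≡ 52 (mod 191)
177^11 = 177^8 · 177^2 · 177^1 ≡ 52 · 5 · 177 ≡ 180 (mod 191).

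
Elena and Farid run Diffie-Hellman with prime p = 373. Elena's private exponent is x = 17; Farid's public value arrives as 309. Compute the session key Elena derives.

91

Shared key K = 309^17 mod 373.
309^1 ≡ 309 (mod 373)
309^2 = (309^1)^2 ≡ 309^2 = 95481 ≡ 366 (mod 373)
309^4 = (309^2)^2 ≡ 366^2 = 133956 ≡ 49 (mod 373)
309^8 = (309^4)^2 ≡ 49^2 = 2401 ≡ 163 (mod 373)
309^16 = (309^8)^2 ≡ 163^2 = 26569 ≡ 86 (mod 373)
309^17 = 309^16 · 309^1 ≡ 86 · 309 ≡ 91 (mod 373).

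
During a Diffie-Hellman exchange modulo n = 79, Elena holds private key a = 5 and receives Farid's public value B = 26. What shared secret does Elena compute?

13

Shared key K = 26^5 mod 79.
26^1 ≡ 26 (mod 79)
26^2 = (26^1)^2 ≡ 26^2 = 676 ≡ 44 (mod 79)
26^4 = (26^2)^2 ≡ 44^2 = 1936 ≡ 40 (mod 79)
26^5 = 26^4 · 26^1 ≡ 40 · 26 ≡ 13 (mod 79).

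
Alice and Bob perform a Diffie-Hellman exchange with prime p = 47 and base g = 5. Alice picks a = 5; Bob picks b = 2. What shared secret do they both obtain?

12

Bob sends B = g^b mod p = 5^2 mod 47.
5^1 ≡ 5 (mod 47)
5^2 = (5^1)^2 ≡ 5^2 = 25 ≡ 25 (mod 47)
So B = 25. Alice then computes K = B^a mod p = 25^5 mod 47.
25^1 ≡ 25 (mod 47)
25^2 = (25^1)^2 ≡ 25^2 = 625 ≡ 14 (mod 47)
25^4 = (25^2)^2 ≡ 14^2 = 196 ≡ 8 (mod 47)
25^5 = 25^4 · 25^1 ≡ 8 · 25 ≡ 12 (mod 47).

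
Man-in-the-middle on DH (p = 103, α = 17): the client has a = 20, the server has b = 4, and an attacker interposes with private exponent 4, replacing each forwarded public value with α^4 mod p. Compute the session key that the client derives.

28

The client receives an attacker's public value M = 17^4 mod 103 instead of the honest one.
17^1 ≡ 17 (mod 103)
17^2 = (17^1)^2 ≡ 17^2 = 289 ≡ 83 (mod 103)
17^4 = (17^2)^2 ≡ 83^2 = 6889 ≡ 91 (mod 103)
So M = 91. The client computes K = M^20 mod 103.
91^1 ≡ 91 (mod 103)
91^2 = (91^1)^2 ≡ 91^2 = 8281 ≡ 41 (mod 103)
91^4 = (91^2)^2 ≡ 41^2 = 1681 ≡ 33 (mod 103)
91^8 = (91^4)^2 ≡ 33^2 = 1089 ≡ 59 (mod 103)
91^16 = (91^8)^2 ≡ 59^2 = 3481 ≡ 82 (mod 103)
91^20 = 91^16 · 91^4 ≡ 82 · 33 ≡ 28 (mod 103).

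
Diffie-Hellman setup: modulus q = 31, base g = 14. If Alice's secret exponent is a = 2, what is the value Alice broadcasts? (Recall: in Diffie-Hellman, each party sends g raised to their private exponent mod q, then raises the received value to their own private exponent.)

10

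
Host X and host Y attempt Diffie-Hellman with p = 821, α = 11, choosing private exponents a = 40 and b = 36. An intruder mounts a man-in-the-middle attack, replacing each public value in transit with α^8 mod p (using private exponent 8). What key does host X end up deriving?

Host X receives an intruder's public value M = 11^8 mod 821 instead of the honest one.
11^1 ≡ 11 (mod 821)
11^2 = (11^1)^2 ≡ 11^2 = 121 ≡ 121 (mod 821)
11^4 = (11^2)^2 ≡ 121^2 = 14641 ≡ 684 (mod 821)
11^8 = (11^4)^2 ≡ 684^2 = 467856 ≡ 707 (mod 821)
So M = 707. Host X computes K = M^40 mod 821.
707^1 ≡ 707 (mod 821)
707^2 = (707^1)^2 ≡ 707^2 = 499849 ≡ 681 (mod 821)
707^4 = (707^2)^2 ≡ 681^2 = 463761 ≡ 717 (mod 821)
707^8 = (707^4)^2 ≡ 717^2 = 514089 ≡ 143 (mod 821)
707^16 = (707^8)^2 ≡ 143^2 = 20449 ≡ 745 (mod 821)
707^32 = (707^16)^2 ≡ 745^2 = 555025 ≡ 29 (mod 821)
707^40 = 707^32 · 707^8 ≡ 29 · 143 ≡ 42 (mod 821).

42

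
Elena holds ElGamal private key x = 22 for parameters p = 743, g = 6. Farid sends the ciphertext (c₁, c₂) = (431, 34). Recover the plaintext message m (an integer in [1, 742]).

489

Shared mask s = c₁^x mod p = 431^22 mod 743.
431^1 ≡ 431 (mod 743)
431^2 = (431^1)^2 ≡ 431^2 = 185761 ≡ 11 (mod 743)
431^4 = (431^2)^2 ≡ 11^2 = 121 ≡ 121 (mod 743)
431^8 = (431^4)^2 ≡ 121^2 = 14641 ≡ 524 (mod 743)
431^16 = (431^8)^2 ≡ 524^2 = 274576 ≡ 409 (mod 743)
431^22 = 431^16 · 431^4 · 431^2 ≡ 409 · 121 · 11 ≡ 503 (mod 743).
So s = 503; s⁻¹ ≡ 517 (mod 743).
m = c₂ · s⁻¹ mod 743 = 34 · 517 mod 743 = 489.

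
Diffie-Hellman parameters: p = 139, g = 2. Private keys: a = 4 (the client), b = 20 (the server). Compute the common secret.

37

The server sends B = g^b mod p = 2^20 mod 139.
2^1 ≡ 2 (mod 139)
2^2 = (2^1)^2 ≡ 2^2 = 4 ≡ 4 (mod 139)
2^4 = (2^2)^2 ≡ 4^2 = 16 ≡ 16 (mod 139)
2^8 = (2^4)^2 ≡ 16^2 = 256 ≡ 117 (mod 139)
2^16 = (2^8)^2 ≡ 117^2 = 13689 ≡ 67 (mod 139)
2^20 = 2^16 · 2^4 ≡ 67 · 16 ≡ 99 (mod 139).
So B = 99. The client then computes K = B^a mod p = 99^4 mod 139.
99^1 ≡ 99 (mod 139)
99^2 = (99^1)^2 ≡ 99^2 = 9801 ≡ 71 (mod 139)
99^4 = (99^2)^2 ≡ 71^2 = 5041 ≡ 37 (mod 139)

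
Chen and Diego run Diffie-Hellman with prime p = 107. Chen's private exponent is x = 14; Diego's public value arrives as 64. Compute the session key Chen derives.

Shared key K = 64^14 mod 107.
64^1 ≡ 64 (mod 107)
64^2 = (64^1)^2 ≡ 64^2 = 4096 ≡ 30 (mod 107)
64^4 = (64^2)^2 ≡ 30^2 = 900 ≡ 44 (mod 107)
64^8 = (64^4)^2 ≡ 44^2 = 1936 ≡ 10 (mod 107)
64^14 = 64^8 · 64^4 · 64^2 ≡ 10 · 44 · 30 ≡ 39 (mod 107).

39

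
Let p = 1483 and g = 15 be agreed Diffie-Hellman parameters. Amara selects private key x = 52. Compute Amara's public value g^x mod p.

856

Public value = 15^52 mod 1483.
15^1 ≡ 15 (mod 1483)
15^2 = (15^1)^2 ≡ 15^2 = 225 ≡ 225 (mod 1483)
15^4 = (15^2)^2 ≡ 225^2 = 50625 ≡ 203 (mod 1483)
15^8 = (15^4)^2 ≡ 203^2 = 41209 ≡ 1168 (mod 1483)
15^16 = (15^8)^2 ≡ 1168^2 = 1364224 ≡ 1347 (mod 1483)
15^32 = (15^16)^2 ≡ 1347^2 = 1814409 ≡ 700 (mod 1483)
15^52 = 15^32 · 15^16 · 15^4 ≡ 700 · 1347 · 203 ≡ 856 (mod 1483).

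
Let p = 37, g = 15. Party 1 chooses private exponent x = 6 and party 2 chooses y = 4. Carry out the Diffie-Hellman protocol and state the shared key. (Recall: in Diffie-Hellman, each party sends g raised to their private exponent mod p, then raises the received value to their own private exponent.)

10

Party 1 sends A = g^x mod p = 15^6 mod 37.
15^1 ≡ 15 (mod 37)
15^2 = (15^1)^2 ≡ 15^2 = 225 ≡ 3 (mod 37)
15^4 = (15^2)^2 ≡ 3^2 = 9 ≡ 9 (mod 37)
15^6 = 15^4 · 15^2 ≡ 9 · 3 ≡ 27 (mod 37).
So A = 27. Party 2 then computes K = A^y mod p = 27^4 mod 37.
27^1 ≡ 27 (mod 37)
27^2 = (27^1)^2 ≡ 27^2 = 729 ≡ 26 (mod 37)
27^4 = (27^2)^2 ≡ 26^2 = 676 ≡ 10 (mod 37)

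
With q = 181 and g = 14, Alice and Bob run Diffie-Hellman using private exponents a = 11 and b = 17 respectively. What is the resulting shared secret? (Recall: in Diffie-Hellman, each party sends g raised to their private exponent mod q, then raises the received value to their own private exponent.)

9

Bob sends B = g^b mod q = 14^17 mod 181.
14^1 ≡ 14 (mod 181)
14^2 = (14^1)^2 ≡ 14^2 = 196 ≡ 15 (mod 181)
14^4 = (14^2)^2 ≡ 15^2 = 225 ≡ 44 (mod 181)
14^8 = (14^4)^2 ≡ 44^2 = 1936 ≡ 126 (mod 181)
14^16 = (14^8)^2 ≡ 126^2 = 15876 ≡ 129 (mod 181)
14^17 = 14^16 · 14^1 ≡ 129 · 14 ≡ 177 (mod 181).
So B = 177. Alice then computes K = B^a mod q = 177^11 mod 181.
177^1 ≡ 177 (mod 181)
177^2 = (177^1)^2 ≡ 177^2 = 31329 ≡ 16 (mod 181)
177^4 = (177^2)^2 ≡ 16^2 = 256 ≡ 75 (mod 181)
177^8 = (177^4)^2 ≡ 75^2 = 5625 ≡ 14 (mod 181)
177^11 = 177^8 · 177^2 · 177^1 ≡ 14 · 16 · 177 ≡ 9 (mod 181).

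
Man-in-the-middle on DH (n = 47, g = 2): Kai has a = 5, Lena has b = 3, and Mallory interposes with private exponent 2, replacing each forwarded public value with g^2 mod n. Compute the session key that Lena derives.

17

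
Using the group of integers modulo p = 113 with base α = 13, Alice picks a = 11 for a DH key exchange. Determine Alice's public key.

Public value = 13^11 mod 113.
13^1 ≡ 13 (mod 113)
13^2 = (13^1)^2 ≡ 13^2 = 169 ≡ 56 (mod 113)
13^4 = (13^2)^2 ≡ 56^2 = 3136 ≡ 85 (mod 113)
13^8 = (13^4)^2 ≡ 85^2 = 7225 ≡ 106 (mod 113)
13^11 = 13^8 · 13^2 · 13^1 ≡ 106 · 56 · 13 ≡ 102 (mod 113).

102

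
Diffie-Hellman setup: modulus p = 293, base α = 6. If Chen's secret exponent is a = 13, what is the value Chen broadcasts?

Public value = 6^13 (mod 293).
6^1 ≡ 6 (mod 293)
6^2 = (6^1)^2 ≡ 6^2 = 36 ≡ 36 (mod 293)
6^4 = (6^2)^2 ≡ 36^2 = 1296 ≡ 124 (mod 293)
6^8 = (6^4)^2 ≡ 124^2 = 15376 ≡ 140 (mod 293)
6^13 = 6^8 · 6^4 · 6^1 ≡ 140 · 124 · 6 ≡ 145 (mod 293).

145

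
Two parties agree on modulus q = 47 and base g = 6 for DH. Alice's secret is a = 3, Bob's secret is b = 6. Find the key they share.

9

Bob sends B = g^b mod q = 6^6 mod 47.
6^1 ≡ 6 (mod 47)
6^2 = (6^1)^2 ≡ 6^2 = 36 ≡ 36 (mod 47)
6^4 = (6^2)^2 ≡ 36^2 = 1296 ≡ 27 (mod 47)
6^6 = 6^4 · 6^2 ≡ 27 · 36 ≡ 32 (mod 47).
So B = 32. Alice then computes K = B^a mod q = 32^3 mod 47.
32^1 ≡ 32 (mod 47)
32^2 = (32^1)^2 ≡ 32^2 = 1024 ≡ 37 (mod 47)
32^3 = 32^2 · 32^1 ≡ 37 · 32 ≡ 9 (mod 47).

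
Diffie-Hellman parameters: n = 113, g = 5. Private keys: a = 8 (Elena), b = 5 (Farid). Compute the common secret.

64

Farid sends B = g^b mod n = 5^5 mod 113.
5^1 ≡ 5 (mod 113)
5^2 = (5^1)^2 ≡ 5^2 = 25 ≡ 25 (mod 113)
5^4 = (5^2)^2 ≡ 25^2 = 625 ≡ 60 (mod 113)
5^5 = 5^4 · 5^1 ≡ 60 · 5 ≡ 74 (mod 113).
So B = 74. Elena then computes K = B^a mod n = 74^8 mod 113.
74^1 ≡ 74 (mod 113)
74^2 = (74^1)^2 ≡ 74^2 = 5476 ≡ 52 (mod 113)
74^4 = (74^2)^2 ≡ 52^2 = 2704 ≡ 105 (mod 113)
74^8 = (74^4)^2 ≡ 105^2 = 11025 ≡ 64 (mod 113)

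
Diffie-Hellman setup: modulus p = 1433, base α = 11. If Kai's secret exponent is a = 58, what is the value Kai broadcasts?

1417

Public value = 11^58 mod 1433.
11^1 ≡ 11 (mod 1433)
11^2 = (11^1)^2 ≡ 11^2 = 121 ≡ 121 (mod 1433)
11^4 = (11^2)^2 ≡ 121^2 = 14641 ≡ 311 (mod 1433)
11^8 = (11^4)^2 ≡ 311^2 = 96721 ≡ 710 (mod 1433)
11^16 = (11^8)^2 ≡ 710^2 = 504100 ≡ 1117 (mod 1433)
11^32 = (11^16)^2 ≡ 1117^2 = 1247689 ≡ 979 (mod 1433)
11^58 = 11^32 · 11^16 · 11^8 · 11^2 ≡ 979 · 1117 · 710 · 121 ≡ 1417 (mod 1433).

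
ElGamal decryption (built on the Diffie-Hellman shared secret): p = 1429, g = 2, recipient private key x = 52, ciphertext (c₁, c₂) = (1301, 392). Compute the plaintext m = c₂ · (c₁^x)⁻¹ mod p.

827

Shared mask s = c₁^x mod p = 1301^52 mod 1429.
1301^1 ≡ 1301 (mod 1429)
1301^2 = (1301^1)^2 ≡ 1301^2 = 1692601 ≡ 665 (mod 1429)
1301^4 = (1301^2)^2 ≡ 665^2 = 442225 ≡ 664 (mod 1429)
1301^8 = (1301^4)^2 ≡ 664^2 = 440896 ≡ 764 (mod 1429)
1301^16 = (1301^8)^2 ≡ 764^2 = 583696 ≡ 664 (mod 1429)
1301^32 = (1301^16)^2 ≡ 664^2 = 440896 ≡ 764 (mod 1429)
1301^52 = 1301^32 · 1301^16 · 1301^4 ≡ 764 · 664 · 664 ≡ 664 (mod 1429).
So s = 664; s⁻¹ ≡ 764 (mod 1429).
m = c₂ · s⁻¹ mod 1429 = 392 · 764 mod 1429 = 827.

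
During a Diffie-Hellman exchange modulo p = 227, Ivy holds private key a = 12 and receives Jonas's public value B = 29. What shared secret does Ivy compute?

144

Shared key K = 29^12 mod 227.
29^1 ≡ 29 (mod 227)
29^2 = (29^1)^2 ≡ 29^2 = 841 ≡ 160 (mod 227)
29^4 = (29^2)^2 ≡ 160^2 = 25600 ≡ 176 (mod 227)
29^8 = (29^4)^2 ≡ 176^2 = 30976 ≡ 104 (mod 227)
29^12 = 29^8 · 29^4 ≡ 104 · 176 ≡ 144 (mod 227).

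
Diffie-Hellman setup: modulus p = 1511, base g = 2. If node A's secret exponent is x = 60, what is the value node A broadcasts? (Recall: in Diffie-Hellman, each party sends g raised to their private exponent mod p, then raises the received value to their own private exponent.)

Public value = 2^60 mod 1511.
2^1 ≡ 2 (mod 1511)
2^2 = (2^1)^2 ≡ 2^2 = 4 ≡ 4 (mod 1511)
2^4 = (2^2)^2 ≡ 4^2 = 16 ≡ 16 (mod 1511)
2^8 = (2^4)^2 ≡ 16^2 = 256 ≡ 256 (mod 1511)
2^16 = (2^8)^2 ≡ 256^2 = 65536 ≡ 563 (mod 1511)
2^32 = (2^16)^2 ≡ 563^2 = 316969 ≡ 1170 (mod 1511)
2^60 = 2^32 · 2^16 · 2^8 · 2^4 ≡ 1170 · 563 · 256 · 16 ≡ 1318 (mod 1511).

1318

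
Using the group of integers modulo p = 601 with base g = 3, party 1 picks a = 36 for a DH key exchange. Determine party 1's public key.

54

Public value = 3^36 (mod 601).
3^1 ≡ 3 (mod 601)
3^2 = (3^1)^2 ≡ 3^2 = 9 ≡ 9 (mod 601)
3^4 = (3^2)^2 ≡ 9^2 = 81 ≡ 81 (mod 601)
3^8 = (3^4)^2 ≡ 81^2 = 6561 ≡ 551 (mod 601)
3^16 = (3^8)^2 ≡ 551^2 = 303601 ≡ 96 (mod 601)
3^32 = (3^16)^2 ≡ 96^2 = 9216 ≡ 201 (mod 601)
3^36 = 3^32 · 3^4 ≡ 201 · 81 ≡ 54 (mod 601).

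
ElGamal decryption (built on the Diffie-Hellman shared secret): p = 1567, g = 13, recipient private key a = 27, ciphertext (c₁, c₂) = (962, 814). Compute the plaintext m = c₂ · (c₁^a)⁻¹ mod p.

Shared mask s = c₁^a mod p = 962^27 mod 1567.
962^1 ≡ 962 (mod 1567)
962^2 = (962^1)^2 ≡ 962^2 = 925444 ≡ 914 (mod 1567)
962^4 = (962^2)^2 ≡ 914^2 = 835396 ≡ 185 (mod 1567)
962^8 = (962^4)^2 ≡ 185^2 = 34225 ≡ 1318 (mod 1567)
962^16 = (962^8)^2 ≡ 1318^2 = 1737124 ≡ 888 (mod 1567)
962^27 = 962^16 · 962^8 · 962^2 · 962^1 ≡ 888 · 1318 · 914 · 962 ≡ 1475 (mod 1567).
So s = 1475; s⁻¹ ≡ 528 (mod 1567).
m = c₂ · s⁻¹ mod 1567 = 814 · 528 mod 1567 = 434.

434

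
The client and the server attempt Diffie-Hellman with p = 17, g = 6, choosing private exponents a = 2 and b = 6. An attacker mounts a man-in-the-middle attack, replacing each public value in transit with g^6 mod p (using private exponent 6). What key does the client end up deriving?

13

The client receives an attacker's public value M = 6^6 mod 17 instead of the honest one.
6^1 ≡ 6 (mod 17)
6^2 = (6^1)^2 ≡ 6^2 = 36 ≡ 2 (mod 17)
6^4 = (6^2)^2 ≡ 2^2 = 4 ≡ 4 (mod 17)
6^6 = 6^4 · 6^2 ≡ 4 · 2 ≡ 8 (mod 17).
So M = 8. The client computes K = M^2 mod 17.
8^1 ≡ 8 (mod 17)
8^2 = (8^1)^2 ≡ 8^2 = 64 ≡ 13 (mod 17)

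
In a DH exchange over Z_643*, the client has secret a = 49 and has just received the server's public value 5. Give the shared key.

427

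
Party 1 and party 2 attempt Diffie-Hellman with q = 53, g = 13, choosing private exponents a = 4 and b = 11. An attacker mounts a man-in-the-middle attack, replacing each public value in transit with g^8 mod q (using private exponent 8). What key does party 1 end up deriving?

46

Party 1 receives an attacker's public value M = 13^8 mod 53 instead of the honest one.
13^1 ≡ 13 (mod 53)
13^2 = (13^1)^2 ≡ 13^2 = 169 ≡ 10 (mod 53)
13^4 = (13^2)^2 ≡ 10^2 = 100 ≡ 47 (mod 53)
13^8 = (13^4)^2 ≡ 47^2 = 2209 ≡ 36 (mod 53)
So M = 36. Party 1 computes K = M^4 mod 53.
36^1 ≡ 36 (mod 53)
36^2 = (36^1)^2 ≡ 36^2 = 1296 ≡ 24 (mod 53)
36^4 = (36^2)^2 ≡ 24^2 = 576 ≡ 46 (mod 53)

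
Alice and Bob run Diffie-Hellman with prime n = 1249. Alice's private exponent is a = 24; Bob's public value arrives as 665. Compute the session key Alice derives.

349

Shared key K = 665^24 mod 1249.
665^1 ≡ 665 (mod 1249)
665^2 = (665^1)^2 ≡ 665^2 = 442225 ≡ 79 (mod 1249)
665^4 = (665^2)^2 ≡ 79^2 = 6241 ≡ 1245 (mod 1249)
665^8 = (665^4)^2 ≡ 1245^2 = 1550025 ≡ 16 (mod 1249)
665^16 = (665^8)^2 ≡ 16^2 = 256 ≡ 256 (mod 1249)
665^24 = 665^16 · 665^8 ≡ 256 · 16 ≡ 349 (mod 1249).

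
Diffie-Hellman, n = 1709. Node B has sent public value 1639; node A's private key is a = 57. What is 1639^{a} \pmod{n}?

826

Shared key K = 1639^57 mod 1709.
1639^1 ≡ 1639 (mod 1709)
1639^2 = (1639^1)^2 ≡ 1639^2 = 2686321 ≡ 1482 (mod 1709)
1639^4 = (1639^2)^2 ≡ 1482^2 = 2196324 ≡ 259 (mod 1709)
1639^8 = (1639^4)^2 ≡ 259^2 = 67081 ≡ 430 (mod 1709)
1639^16 = (1639^8)^2 ≡ 430^2 = 184900 ≡ 328 (mod 1709)
1639^32 = (1639^16)^2 ≡ 328^2 = 107584 ≡ 1626 (mod 1709)
1639^57 = 1639^32 · 1639^16 · 1639^8 · 1639^1 ≡ 1626 · 328 · 430 · 1639 ≡ 826 (mod 1709).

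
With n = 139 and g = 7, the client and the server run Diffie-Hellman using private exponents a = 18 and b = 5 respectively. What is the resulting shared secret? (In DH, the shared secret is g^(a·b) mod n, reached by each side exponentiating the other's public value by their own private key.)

36

The client sends A = g^a mod n = 7^18 mod 139.
7^1 ≡ 7 (mod 139)
7^2 = (7^1)^2 ≡ 7^2 = 49 ≡ 49 (mod 139)
7^4 = (7^2)^2 ≡ 49^2 = 2401 ≡ 38 (mod 139)
7^8 = (7^4)^2 ≡ 38^2 = 1444 ≡ 54 (mod 139)
7^16 = (7^8)^2 ≡ 54^2 = 2916 ≡ 136 (mod 139)
7^18 = 7^16 · 7^2 ≡ 136 · 49 ≡ 131 (mod 139).
So A = 131. The server then computes K = A^b mod n = 131^5 mod 139.
131^1 ≡ 131 (mod 139)
131^2 = (131^1)^2 ≡ 131^2 = 17161 ≡ 64 (mod 139)
131^4 = (131^2)^2 ≡ 64^2 = 4096 ≡ 65 (mod 139)
131^5 = 131^4 · 131^1 ≡ 65 · 131 ≡ 36 (mod 139).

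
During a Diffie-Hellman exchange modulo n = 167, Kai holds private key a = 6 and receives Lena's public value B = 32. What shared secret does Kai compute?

Shared key K = 32^6 mod 167.
32^1 ≡ 32 (mod 167)
32^2 = (32^1)^2 ≡ 32^2 = 1024 ≡ 22 (mod 167)
32^4 = (32^2)^2 ≡ 22^2 = 484 ≡ 150 (mod 167)
32^6 = 32^4 · 32^2 ≡ 150 · 22 ≡ 127 (mod 167).

127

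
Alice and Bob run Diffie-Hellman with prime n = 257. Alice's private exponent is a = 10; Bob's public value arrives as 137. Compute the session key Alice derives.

Shared key K = 137^10 mod 257.
137^1 ≡ 137 (mod 257)
137^2 = (137^1)^2 ≡ 137^2 = 18769 ≡ 8 (mod 257)
137^4 = (137^2)^2 ≡ 8^2 = 64 ≡ 64 (mod 257)
137^8 = (137^4)^2 ≡ 64^2 = 4096 ≡ 241 (mod 257)
137^10 = 137^8 · 137^2 ≡ 241 · 8 ≡ 129 (mod 257).

129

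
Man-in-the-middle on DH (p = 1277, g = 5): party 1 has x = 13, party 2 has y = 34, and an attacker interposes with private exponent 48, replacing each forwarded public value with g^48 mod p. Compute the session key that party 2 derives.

Party 2 receives an attacker's public value M = 5^48 mod 1277 instead of the honest one.
5^1 ≡ 5 (mod 1277)
5^2 = (5^1)^2 ≡ 5^2 = 25 ≡ 25 (mod 1277)
5^4 = (5^2)^2 ≡ 25^2 = 625 ≡ 625 (mod 1277)
5^8 = (5^4)^2 ≡ 625^2 = 390625 ≡ 1140 (mod 1277)
5^16 = (5^8)^2 ≡ 1140^2 = 1299600 ≡ 891 (mod 1277)
5^32 = (5^16)^2 ≡ 891^2 = 793881 ≡ 864 (mod 1277)
5^48 = 5^32 · 5^16 ≡ 864 · 891 ≡ 1070 (mod 1277).
So M = 1070. Party 2 computes K = M^34 mod 1277.
1070^1 ≡ 1070 (mod 1277)
1070^2 = (1070^1)^2 ≡ 1070^2 = 1144900 ≡ 708 (mod 1277)
1070^4 = (1070^2)^2 ≡ 708^2 = 501264 ≡ 680 (mod 1277)
1070^8 = (1070^4)^2 ≡ 680^2 = 462400 ≡ 126 (mod 1277)
1070^16 = (1070^8)^2 ≡ 126^2 = 15876 ≡ 552 (mod 1277)
1070^32 = (1070^16)^2 ≡ 552^2 = 304704 ≡ 778 (mod 1277)
1070^34 = 1070^32 · 1070^2 ≡ 778 · 708 ≡ 437 (mod 1277).

437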